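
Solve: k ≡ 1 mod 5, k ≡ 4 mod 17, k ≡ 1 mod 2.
M = 5 × 17 × 2 = 170. M₁ = 34, y₁ ≡ 4 mod 5. M₂ = 10, y₂ ≡ 12 mod 17. M₃ = 85, y₃ ≡ 1 mod 2. k = 1×34×4 + 4×10×12 + 1×85×1 ≡ 21 mod 170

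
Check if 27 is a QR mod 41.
By Euler's criterion: 27^{20} ≡ 40 (mod 41). Since this equals -1 (≡ 40), 27 is not a QR.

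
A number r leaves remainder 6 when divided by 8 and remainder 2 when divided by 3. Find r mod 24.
M = 8 × 3 = 24. M₁ = 3, y₁ ≡ 3 mod 8. M₂ = 8, y₂ ≡ 2 mod 3. r = 6×3×3 + 2×8×2 ≡ 14 mod 24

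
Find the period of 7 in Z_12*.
Powers of 7 mod 12: 7^1≡7, 7^2≡1. Order = 2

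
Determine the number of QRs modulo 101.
For prime 101, there are (p-1)/2 = (101-1)/2 = 50 quadratic residues (excluding 0).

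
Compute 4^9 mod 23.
By repeated squaring (mod 23): 4^{1}≡4, 4^{2}≡16, 4^{4}≡3, 4^{8}≡9. Then 4^{9} = 4^{8+1} ≡ 9 × 4 ≡ 13 (mod 23)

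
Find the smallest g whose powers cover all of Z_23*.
g = 5. For each prime q|22: 5^{11}≡22, 5^{2}≡2, none ≡ 1, so ord_23(5) = 22 and 5 is a primitive root.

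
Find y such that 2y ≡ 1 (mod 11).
Since 11 is prime, by Fermat 2^(-1) ≡ 2^{9} ≡ 6 (mod 11). Verify: 2 × 6 = 12 ≡ 1 (mod 11)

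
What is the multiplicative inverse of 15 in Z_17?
Since 17 is prime, by Fermat 15^(-1) ≡ 15^{15} ≡ 8 mod 17. Verify: 15 × 8 = 120 ≡ 1 mod 17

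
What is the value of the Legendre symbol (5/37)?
(5/37) = 5^{18} mod 37 = -1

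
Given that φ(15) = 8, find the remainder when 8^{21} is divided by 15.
By Euler: 8^{8} ≡ 1 (mod 15) since gcd(8, 15) = 1. 21 = 2×8 + 5. So 8^{21} ≡ 8^{5} ≡ 8 (mod 15)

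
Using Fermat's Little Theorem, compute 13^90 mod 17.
By Fermat: 13^{16} ≡ 1 mod 17. 90 = 5×16 + 10. So 13^{90} ≡ 13^{10} ≡ 16 mod 17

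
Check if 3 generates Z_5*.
ord_5(3) divides 4. For each prime q|4: 3^{2}≡4, none ≡ 1. So 3 has order 4 and is a primitive root mod 5.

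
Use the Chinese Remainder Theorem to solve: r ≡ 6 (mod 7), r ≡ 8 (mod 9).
M = 7 × 9 = 63. M₁ = 9, y₁ ≡ 4 (mod 7). M₂ = 7, y₂ ≡ 4 (mod 9). r = 6×9×4 + 8×7×4 ≡ 62 (mod 63)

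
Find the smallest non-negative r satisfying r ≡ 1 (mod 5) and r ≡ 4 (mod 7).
M = 5 × 7 = 35. M₁ = 7, y₁ ≡ 3 (mod 5). M₂ = 5, y₂ ≡ 3 (mod 7). r = 1×7×3 + 4×5×3 ≡ 11 (mod 35)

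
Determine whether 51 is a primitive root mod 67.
ord_67(51) divides 66. For each prime q|66: 51^{33}≡66, 51^{22}≡37, 51^{6}≡14, none ≡ 1. So 51 has order 66 and is a primitive root mod 67.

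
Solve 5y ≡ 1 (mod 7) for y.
Since 7 is prime, by Fermat 5^(-1) ≡ 5^{5} ≡ 3 (mod 7). Verify: 5 × 3 = 15 ≡ 1 (mod 7)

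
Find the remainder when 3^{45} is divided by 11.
By Fermat: 3^{10} ≡ 1 mod 11. 45 = 4×10 + 5. So 3^{45} ≡ 3^{5} ≡ 1 mod 11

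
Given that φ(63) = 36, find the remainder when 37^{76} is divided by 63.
By Euler: 37^{36} ≡ 1 (mod 63) since gcd(37, 63) = 1. 76 = 2×36 + 4. So 37^{76} ≡ 37^{4} ≡ 37 (mod 63)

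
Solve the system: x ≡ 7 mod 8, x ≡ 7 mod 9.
M = 8 × 9 = 72. M₁ = 9, y₁ ≡ 1 mod 8. M₂ = 8, y₂ ≡ 8 mod 9. x = 7×9×1 + 7×8×8 ≡ 7 mod 72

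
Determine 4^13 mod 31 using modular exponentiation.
By repeated squaring (mod 31): 4^{1}≡4, 4^{2}≡16, 4^{4}≡8, 4^{8}≡2. Then 4^{13} = 4^{8+4+1} ≡ 2 × 8 × 4 ≡ 2 (mod 31)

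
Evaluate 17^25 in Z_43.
By repeated squaring (mod 43): 17^{1}≡17, 17^{2}≡31, 17^{4}≡15, 17^{8}≡10, 17^{16}≡14. Then 17^{25} = 17^{16+8+1} ≡ 14 × 10 × 17 ≡ 15 (mod 43)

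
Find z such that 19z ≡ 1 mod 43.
Since 43 is prime, by Fermat 19^(-1) ≡ 19^{41} ≡ 34 mod 43. Verify: 19 × 34 = 646 ≡ 1 mod 43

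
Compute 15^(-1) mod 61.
Since 61 is prime, by Fermat 15^(-1) ≡ 15^{59} ≡ 57 mod 61. Verify: 15 × 57 = 855 ≡ 1 mod 61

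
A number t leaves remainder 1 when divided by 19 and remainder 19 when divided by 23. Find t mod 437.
M = 19 × 23 = 437. M₁ = 23, y₁ ≡ 5 mod 19. M₂ = 19, y₂ ≡ 17 mod 23. t = 1×23×5 + 19×19×17 ≡ 134 mod 437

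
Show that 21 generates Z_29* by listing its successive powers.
21^1, 21^2, ..., 21^{28} mod 29: [21, 6, 10, 7, 2, 13, 12, 20, 14, 4, 26, 24, 11, 28, 8, 23, 19, 22, 27, 16, 17, 9, 15, 25, 3, 5, 18, 1]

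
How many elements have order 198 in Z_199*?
Number of primitive roots mod 199 = φ(p-1) = φ(198) = 60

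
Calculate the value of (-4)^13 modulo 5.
Using Fermat: (-4)^{4} ≡ 1 mod 5. 13 ≡ 1 mod 4. So (-4)^{13} ≡ (-4)^{1} ≡ 1 mod 5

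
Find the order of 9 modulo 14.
Powers of 9 mod 14: 9^1≡9, 9^2≡11, 9^3≡1. Order = 3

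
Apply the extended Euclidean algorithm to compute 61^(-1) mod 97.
Extended GCD: 61(35) + 97(-22) = 1. So 61^(-1) ≡ 35 (mod 97). Verify: 61 × 35 = 2135 ≡ 1 (mod 97)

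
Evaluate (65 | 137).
(65/137) = 65^{68} mod 137 = 1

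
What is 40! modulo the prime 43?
(42)! = (40)! × (41) × (42) ≡ -1 mod 43. So (40)! ≡ -1 × [(42)(41)]^(-1) ≡ 21 mod 43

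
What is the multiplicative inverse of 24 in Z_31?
Since 31 is prime, by Fermat 24^(-1) ≡ 24^{29} ≡ 22 (mod 31). Verify: 24 × 22 = 528 ≡ 1 (mod 31)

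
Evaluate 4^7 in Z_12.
By repeated squaring mod 12: 4^{1}≡4, 4^{2}≡4, 4^{4}≡4. Then 4^{7} = 4^{4+2+1} ≡ 4 × 4 × 4 ≡ 4 mod 12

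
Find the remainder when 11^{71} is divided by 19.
By Fermat: 11^{18} ≡ 1 (mod 19). 71 = 3×18 + 17. So 11^{71} ≡ 11^{17} ≡ 7 (mod 19)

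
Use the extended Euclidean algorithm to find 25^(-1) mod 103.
Extended GCD: 25(33) + 103(-8) = 1. So 25^(-1) ≡ 33 (mod 103). Verify: 25 × 33 = 825 ≡ 1 (mod 103)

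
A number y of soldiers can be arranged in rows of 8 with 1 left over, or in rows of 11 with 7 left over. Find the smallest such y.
M = 8 × 11 = 88. M₁ = 11, y₁ ≡ 3 mod 8. M₂ = 8, y₂ ≡ 7 mod 11. y = 1×11×3 + 7×8×7 ≡ 73 mod 88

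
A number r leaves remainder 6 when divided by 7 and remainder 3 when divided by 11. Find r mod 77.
M = 7 × 11 = 77. M₁ = 11, y₁ ≡ 2 mod 7. M₂ = 7, y₂ ≡ 8 mod 11. r = 6×11×2 + 3×7×8 ≡ 69 mod 77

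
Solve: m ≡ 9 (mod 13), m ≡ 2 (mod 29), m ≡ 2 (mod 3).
M = 13 × 29 × 3 = 1131. M₁ = 87, y₁ ≡ 3 (mod 13). M₂ = 39, y₂ ≡ 3 (mod 29). M₃ = 377, y₃ ≡ 2 (mod 3). m = 9×87×3 + 2×39×3 + 2×377×2 ≡ 698 (mod 1131)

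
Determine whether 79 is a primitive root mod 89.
79^{44} ≡ 1 mod 89 and 44 < 88, so ord_89(79) = 44 ≠ 88 and 79 is not a primitive root.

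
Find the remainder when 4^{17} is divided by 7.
By Fermat: 4^{6} ≡ 1 (mod 7). 17 = 2×6 + 5. So 4^{17} ≡ 4^{5} ≡ 2 (mod 7)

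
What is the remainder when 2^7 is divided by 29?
By repeated squaring mod 29: 2^{1}≡2, 2^{2}≡4, 2^{4}≡16. Then 2^{7} = 2^{4+2+1} ≡ 16 × 4 × 2 ≡ 12 mod 29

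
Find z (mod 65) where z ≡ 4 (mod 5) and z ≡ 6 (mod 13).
M = 5 × 13 = 65. M₁ = 13, y₁ ≡ 2 (mod 5). M₂ = 5, y₂ ≡ 8 (mod 13). z = 4×13×2 + 6×5×8 ≡ 19 (mod 65)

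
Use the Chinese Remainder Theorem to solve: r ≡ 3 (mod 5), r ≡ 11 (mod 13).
M = 5 × 13 = 65. M₁ = 13, y₁ ≡ 2 (mod 5). M₂ = 5, y₂ ≡ 8 (mod 13). r = 3×13×2 + 11×5×8 ≡ 63 (mod 65)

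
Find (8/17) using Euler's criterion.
(8/17) = 8^{8} mod 17 = 1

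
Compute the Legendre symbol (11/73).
(11/73) = 11^{36} mod 73 = -1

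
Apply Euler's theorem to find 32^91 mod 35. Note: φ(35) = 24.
By Euler: 32^{24} ≡ 1 mod 35 since gcd(32, 35) = 1. 91 = 3×24 + 19. So 32^{91} ≡ 32^{19} ≡ 18 mod 35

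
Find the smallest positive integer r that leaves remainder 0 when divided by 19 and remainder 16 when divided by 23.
M = 19 × 23 = 437. M₁ = 23, y₁ ≡ 5 mod 19. M₂ = 19, y₂ ≡ 17 mod 23. r = 0×23×5 + 16×19×17 ≡ 361 mod 437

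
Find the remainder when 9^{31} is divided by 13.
By Fermat: 9^{12} ≡ 1 mod 13. 31 = 2×12 + 7. So 9^{31} ≡ 9^{7} ≡ 9 mod 13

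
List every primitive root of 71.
There are φ(70) = 24 primitive roots mod 71: {7, 11, 13, 21, 22, 28, 31, 33, 35, 42, 44, 47, 52, 53, 55, 56, 59, 61, 62, 63, 65, 67, 68, 69}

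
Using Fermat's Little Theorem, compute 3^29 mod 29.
By Fermat: 3^{28} ≡ 1 (mod 29). So 3^{29} = 3^{28} · 3^{1} ≡ 3^{1} ≡ 3 (mod 29)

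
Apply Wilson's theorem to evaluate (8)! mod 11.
(10)! = (8)! × (9) × (10) ≡ -1 mod 11. So (8)! ≡ -1 × [(10)(9)]^(-1) ≡ 5 mod 11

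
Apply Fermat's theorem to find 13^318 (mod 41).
By Fermat: 13^{40} ≡ 1 (mod 41). 318 ≡ 38 (mod 40). So 13^{318} ≡ 13^{38} ≡ 33 (mod 41)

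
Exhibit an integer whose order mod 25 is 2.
24 has order 2 mod 25 since 24^{2} ≡ 1 mod 25 and no smaller power works.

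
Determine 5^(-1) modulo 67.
Since 67 is prime, by Fermat 5^(-1) ≡ 5^{65} ≡ 27 (mod 67). Verify: 5 × 27 = 135 ≡ 1 (mod 67)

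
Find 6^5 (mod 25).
By repeated squaring (mod 25): 6^{1}≡6, 6^{2}≡11, 6^{4}≡21. Then 6^{5} = 6^{4+1} ≡ 21 × 6 ≡ 1 (mod 25)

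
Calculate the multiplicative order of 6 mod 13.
Powers of 6 mod 13: 6^1≡6, 6^2≡10, 6^3≡8, 6^4≡9, 6^5≡2, 6^6≡12, 6^7≡7, 6^8≡3, 6^9≡5, 6^10≡4, 6^11≡11, 6^12≡1. So the order of 6 is 12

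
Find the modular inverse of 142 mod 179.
Since 179 is prime, by Fermat 142^(-1) ≡ 142^{177} ≡ 29 (mod 179). Verify: 142 × 29 = 4118 ≡ 1 (mod 179)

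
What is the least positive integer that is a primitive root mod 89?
g = 3. For each prime q|88: 3^{44}≡88, 3^{8}≡64, none ≡ 1, so ord_89(3) = 88 and 3 is a primitive root.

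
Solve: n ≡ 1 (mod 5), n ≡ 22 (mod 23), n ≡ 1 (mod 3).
M = 5 × 23 × 3 = 345. M₁ = 69, y₁ ≡ 4 (mod 5). M₂ = 15, y₂ ≡ 20 (mod 23). M₃ = 115, y₃ ≡ 1 (mod 3). n = 1×69×4 + 22×15×20 + 1×115×1 ≡ 91 (mod 345)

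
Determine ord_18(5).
Powers of 5 mod 18: 5^1≡5, 5^2≡7, 5^3≡17, 5^4≡13, 5^5≡11, 5^6≡1. Order = 6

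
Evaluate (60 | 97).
(60/97) = 60^{48} mod 97 = -1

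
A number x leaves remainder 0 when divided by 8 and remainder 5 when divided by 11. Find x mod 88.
M = 8 × 11 = 88. M₁ = 11, y₁ ≡ 3 mod 8. M₂ = 8, y₂ ≡ 7 mod 11. x = 0×11×3 + 5×8×7 ≡ 16 mod 88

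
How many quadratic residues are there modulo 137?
For prime 137, there are (p-1)/2 = (137-1)/2 = 68 quadratic residues (excluding 0).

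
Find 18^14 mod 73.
By repeated squaring mod 73: 18^{1}≡18, 18^{2}≡32, 18^{4}≡2, 18^{8}≡4. Then 18^{14} = 18^{8+4+2} ≡ 4 × 2 × 32 ≡ 37 mod 73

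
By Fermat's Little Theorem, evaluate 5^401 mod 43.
By Fermat: 5^{42} ≡ 1 mod 43. 401 ≡ 23 mod 42. So 5^{401} ≡ 5^{23} ≡ 18 mod 43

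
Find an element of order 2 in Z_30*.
11 has order 2 mod 30 since 11^{2} ≡ 1 (mod 30) and no smaller power works.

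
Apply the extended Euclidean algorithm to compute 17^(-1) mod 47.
Extended GCD: 17(-11) + 47(4) = 1. So 17^(-1) ≡ -11 ≡ 36 mod 47. Verify: 17 × 36 = 612 ≡ 1 mod 47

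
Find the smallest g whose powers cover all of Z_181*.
g = 2. For each prime q|180: 2^{90}≡180, 2^{60}≡48, 2^{36}≡59, none ≡ 1, so ord_181(2) = 180 and 2 is a primitive root.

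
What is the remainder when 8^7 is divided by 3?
Using Fermat: 8^{2} ≡ 1 (mod 3). 7 ≡ 1 (mod 2). So 8^{7} ≡ 8^{1} ≡ 2 (mod 3)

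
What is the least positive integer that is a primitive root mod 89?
g = 3. Powers: [3, 9, 27, 81, 65, 17, 51, 64, ...] generates all 88 non-zero residues.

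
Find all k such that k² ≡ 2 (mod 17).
The square roots of 2 mod 17 are 6 and 11. Verify: 6² = 36 ≡ 2 (mod 17)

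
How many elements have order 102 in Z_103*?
Number of primitive roots mod 103 = φ(p-1) = φ(102) = 32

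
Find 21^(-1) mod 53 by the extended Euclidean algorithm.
Extended GCD: 21(-5) + 53(2) = 1. So 21^(-1) ≡ -5 ≡ 48 mod 53. Verify: 21 × 48 = 1008 ≡ 1 mod 53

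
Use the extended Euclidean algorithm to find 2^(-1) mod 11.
Extended GCD: 2(-5) + 11(1) = 1. So 2^(-1) ≡ -5 ≡ 6 (mod 11). Verify: 2 × 6 = 12 ≡ 1 (mod 11)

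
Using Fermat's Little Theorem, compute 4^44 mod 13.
By Fermat: 4^{12} ≡ 1 mod 13. 44 = 3×12 + 8. So 4^{44} ≡ 4^{8} ≡ 3 mod 13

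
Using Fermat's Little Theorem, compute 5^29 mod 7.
By Fermat: 5^{6} ≡ 1 mod 7. 29 = 4×6 + 5. So 5^{29} ≡ 5^{5} ≡ 3 mod 7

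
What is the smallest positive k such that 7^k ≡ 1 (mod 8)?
Powers of 7 mod 8: 7^1≡7, 7^2≡1. Order = 2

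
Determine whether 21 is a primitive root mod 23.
ord_23(21) divides 22. For each prime q|22: 21^{11}≡22, 21^{2}≡4, none ≡ 1. So 21 has order 22 and is a primitive root mod 23.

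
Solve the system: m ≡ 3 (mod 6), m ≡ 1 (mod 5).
M = 6 × 5 = 30. M₁ = 5, y₁ ≡ 5 (mod 6). M₂ = 6, y₂ ≡ 1 (mod 5). m = 3×5×5 + 1×6×1 ≡ 21 (mod 30)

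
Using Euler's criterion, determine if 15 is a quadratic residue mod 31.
By Euler's criterion: 15^{15} ≡ 30 mod 31. Since this equals -1 (≡ 30), 15 is not a QR.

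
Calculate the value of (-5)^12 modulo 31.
By repeated squaring (mod 31): (-5)^{1}≡26, (-5)^{2}≡25, (-5)^{4}≡5, (-5)^{8}≡25. Then (-5)^{12} = (-5)^{8+4} ≡ 25 × 5 ≡ 1 (mod 31)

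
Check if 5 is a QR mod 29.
By Euler's criterion: 5^{14} ≡ 1 (mod 29). Since this equals 1, 5 is a QR.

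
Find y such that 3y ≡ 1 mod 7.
Since 7 is prime, by Fermat 3^(-1) ≡ 3^{5} ≡ 5 mod 7. Verify: 3 × 5 = 15 ≡ 1 mod 7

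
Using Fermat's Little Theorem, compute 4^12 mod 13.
By Fermat's Little Theorem, 4^{12} ≡ 1 mod 13 since 13 is prime and gcd(4, 13) = 1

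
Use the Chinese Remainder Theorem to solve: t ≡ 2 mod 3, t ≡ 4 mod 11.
M = 3 × 11 = 33. M₁ = 11, y₁ ≡ 2 mod 3. M₂ = 3, y₂ ≡ 4 mod 11. t = 2×11×2 + 4×3×4 ≡ 26 mod 33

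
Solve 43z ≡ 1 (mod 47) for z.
Since 47 is prime, by Fermat 43^(-1) ≡ 43^{45} ≡ 35 (mod 47). Verify: 43 × 35 = 1505 ≡ 1 (mod 47)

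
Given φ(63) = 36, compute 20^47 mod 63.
By Euler: 20^{36} ≡ 1 (mod 63) since gcd(20, 63) = 1. 47 = 1×36 + 11. So 20^{47} ≡ 20^{11} ≡ 41 (mod 63)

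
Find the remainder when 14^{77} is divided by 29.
By Fermat: 14^{28} ≡ 1 (mod 29). 77 = 2×28 + 21. So 14^{77} ≡ 14^{21} ≡ 17 (mod 29)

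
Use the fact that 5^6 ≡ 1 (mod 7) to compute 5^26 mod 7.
By Fermat: 5^{6} ≡ 1 (mod 7). 26 = 4×6 + 2. So 5^{26} ≡ 5^{2} ≡ 4 (mod 7)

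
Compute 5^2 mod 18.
5^{2} = 25 ≡ 7 mod 18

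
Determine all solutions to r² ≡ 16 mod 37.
The square roots of 16 mod 37 are 33 and 4. Verify: 33² = 1089 ≡ 16 mod 37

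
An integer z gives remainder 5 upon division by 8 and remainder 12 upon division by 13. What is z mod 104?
M = 8 × 13 = 104. M₁ = 13, y₁ ≡ 5 mod 8. M₂ = 8, y₂ ≡ 5 mod 13. z = 5×13×5 + 12×8×5 ≡ 77 mod 104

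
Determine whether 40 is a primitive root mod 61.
40^{12} ≡ 1 (mod 61) and 12 < 60, so ord_61(40) = 12 ≠ 60 and 40 is not a primitive root.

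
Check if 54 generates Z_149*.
54^{74} ≡ 1 (mod 149) and 74 < 148, so ord_149(54) = 74 ≠ 148 and 54 is not a primitive root.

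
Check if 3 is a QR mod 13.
By Euler's criterion: 3^{6} ≡ 1 mod 13. Since this equals 1, 3 is a QR.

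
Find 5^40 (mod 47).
By repeated squaring (mod 47): 5^{1}≡5, 5^{2}≡25, 5^{4}≡14, 5^{8}≡8, 5^{16}≡17, 5^{32}≡7. Then 5^{40} = 5^{32+8} ≡ 7 × 8 ≡ 9 (mod 47)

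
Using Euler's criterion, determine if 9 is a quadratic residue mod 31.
By Euler's criterion: 9^{15} ≡ 1 (mod 31). Since this equals 1, 9 is a QR.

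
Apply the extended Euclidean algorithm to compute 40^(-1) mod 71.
Extended GCD: 40(16) + 71(-9) = 1. So 40^(-1) ≡ 16 (mod 71). Verify: 40 × 16 = 640 ≡ 1 (mod 71)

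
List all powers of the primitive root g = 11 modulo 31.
11^1, 11^2, ..., 11^{30} mod 31: [11, 28, 29, 9, 6, 4, 13, 19, 23, 5, 24, 16, 21, 14, 30, 20, 3, 2, 22, 25, 27, 18, 12, 8, 26, 7, 15, 10, 17, 1]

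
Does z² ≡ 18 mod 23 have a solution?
By Euler's criterion: 18^{11} ≡ 1 mod 23. Since this equals 1, 18 is a QR.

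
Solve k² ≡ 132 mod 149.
The square roots of 132 mod 149 are 70 and 79. Verify: 70² = 4900 ≡ 132 mod 149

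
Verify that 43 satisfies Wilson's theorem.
(42)! mod 43 = 42. Since this equals -1 mod 43, Wilson confirms 43 is prime.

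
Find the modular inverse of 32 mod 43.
Since 43 is prime, by Fermat 32^(-1) ≡ 32^{41} ≡ 39 (mod 43). Verify: 32 × 39 = 1248 ≡ 1 (mod 43)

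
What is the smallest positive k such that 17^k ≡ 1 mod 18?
Powers of 17 mod 18: 17^1≡17, 17^2≡1. Order = 2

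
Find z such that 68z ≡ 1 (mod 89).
Since 89 is prime, by Fermat 68^(-1) ≡ 68^{87} ≡ 72 (mod 89). Verify: 68 × 72 = 4896 ≡ 1 (mod 89)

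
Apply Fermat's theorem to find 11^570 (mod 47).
By Fermat: 11^{46} ≡ 1 (mod 47). 570 ≡ 18 (mod 46). So 11^{570} ≡ 11^{18} ≡ 34 (mod 47)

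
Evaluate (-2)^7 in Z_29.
By repeated squaring (mod 29): (-2)^{1}≡27, (-2)^{2}≡4, (-2)^{4}≡16. Then (-2)^{7} = (-2)^{4+2+1} ≡ 16 × 4 × 27 ≡ 17 (mod 29)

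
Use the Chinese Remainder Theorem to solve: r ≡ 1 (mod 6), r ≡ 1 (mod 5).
M = 6 × 5 = 30. M₁ = 5, y₁ ≡ 5 (mod 6). M₂ = 6, y₂ ≡ 1 (mod 5). r = 1×5×5 + 1×6×1 ≡ 1 (mod 30)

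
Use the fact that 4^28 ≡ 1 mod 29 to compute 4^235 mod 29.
By Fermat: 4^{28} ≡ 1 mod 29. 235 ≡ 11 mod 28. So 4^{235} ≡ 4^{11} ≡ 5 mod 29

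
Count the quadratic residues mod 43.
Exactly half the non-zero residues mod a prime are QRs: (43-1)/2 = 21.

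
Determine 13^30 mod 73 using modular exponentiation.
By repeated squaring (mod 73): 13^{1}≡13, 13^{2}≡23, 13^{4}≡18, 13^{8}≡32, 13^{16}≡2. Then 13^{30} = 13^{16+8+4+2} ≡ 2 × 32 × 18 × 23 ≡ 70 (mod 73)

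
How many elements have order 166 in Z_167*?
Number of primitive roots mod 167 = φ(p-1) = φ(166) = 82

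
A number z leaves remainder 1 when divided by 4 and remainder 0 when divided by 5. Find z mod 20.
M = 4 × 5 = 20. M₁ = 5, y₁ ≡ 1 mod 4. M₂ = 4, y₂ ≡ 4 mod 5. z = 1×5×1 + 0×4×4 ≡ 5 mod 20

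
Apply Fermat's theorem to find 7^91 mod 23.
By Fermat: 7^{22} ≡ 1 mod 23. 91 = 4×22 + 3. So 7^{91} ≡ 7^{3} ≡ 21 mod 23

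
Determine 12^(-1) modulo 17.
Since 17 is prime, by Fermat 12^(-1) ≡ 12^{15} ≡ 10 (mod 17). Verify: 12 × 10 = 120 ≡ 1 (mod 17)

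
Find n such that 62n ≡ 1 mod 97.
Since 97 is prime, by Fermat 62^(-1) ≡ 62^{95} ≡ 36 mod 97. Verify: 62 × 36 = 2232 ≡ 1 mod 97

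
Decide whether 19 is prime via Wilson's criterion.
(18)! mod 19 = 18. Since 18 ≡ -1 (mod 19), 19 is prime.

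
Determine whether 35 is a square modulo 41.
By Euler's criterion: 35^{20} ≡ 40 (mod 41). Since this equals -1 (≡ 40), 35 is not a QR.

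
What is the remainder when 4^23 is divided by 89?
By repeated squaring mod 89: 4^{1}≡4, 4^{2}≡16, 4^{4}≡78, 4^{8}≡32, 4^{16}≡45. Then 4^{23} = 4^{16+4+2+1} ≡ 45 × 78 × 16 × 4 ≡ 4 mod 89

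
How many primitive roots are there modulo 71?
A prime p has φ(p-1) primitive roots; here φ(70) = 24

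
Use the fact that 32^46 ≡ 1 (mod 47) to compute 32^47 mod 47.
By Fermat: 32^{46} ≡ 1 (mod 47). So 32^{47} = 32^{46} · 32^{1} ≡ 32^{1} ≡ 32 (mod 47)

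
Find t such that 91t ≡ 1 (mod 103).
Since 103 is prime, by Fermat 91^(-1) ≡ 91^{101} ≡ 60 (mod 103). Verify: 91 × 60 = 5460 ≡ 1 (mod 103)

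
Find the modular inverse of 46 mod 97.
Since 97 is prime, by Fermat 46^(-1) ≡ 46^{95} ≡ 19 mod 97. Verify: 46 × 19 = 874 ≡ 1 mod 97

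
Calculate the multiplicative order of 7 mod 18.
Powers of 7 mod 18: 7^1≡7, 7^2≡13, 7^3≡1. ord_18(7) = 3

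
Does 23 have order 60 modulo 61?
23^{20} ≡ 1 mod 61 and 20 < 60, so ord_61(23) = 20 ≠ 60 and 23 is not a primitive root.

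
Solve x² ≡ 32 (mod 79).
The square roots of 32 mod 79 are 36 and 43. Verify: 36² = 1296 ≡ 32 (mod 79)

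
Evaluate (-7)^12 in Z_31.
By repeated squaring (mod 31): (-7)^{1}≡24, (-7)^{2}≡18, (-7)^{4}≡14, (-7)^{8}≡10. Then (-7)^{12} = (-7)^{8+4} ≡ 10 × 14 ≡ 16 (mod 31)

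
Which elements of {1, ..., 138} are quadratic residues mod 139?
Squares in Z_139*: {1, 4, 5, 6, 7, 9, 11, 13, 16, 20, 24, 25, 28, 29, 30, 31, 34, 35, 36, 37, 38, 41, 42, 44, 45, 46, 47, 49, 51, 52, 54, 55, 57, 63, 64, 65, 66, 67, 69, 71, 77, 78, 79, 80, 81, 83, 86, 89, 91, 96, 99, 100, 106, 107, 112, 113, 116, 117, 118, 120, 121, 122, 124, 125, 127, 129, 131, 136, 137}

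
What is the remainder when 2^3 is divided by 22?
2^{3} = 8 ≡ 8 mod 22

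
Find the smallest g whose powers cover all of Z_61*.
g = 2. For each prime q|60: 2^{30}≡60, 2^{20}≡47, 2^{12}≡9, none ≡ 1, so ord_61(2) = 60 and 2 is a primitive root.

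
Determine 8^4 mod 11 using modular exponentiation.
8^{4} = 4096 ≡ 4 (mod 11)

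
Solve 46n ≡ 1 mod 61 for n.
Since 61 is prime, by Fermat 46^(-1) ≡ 46^{59} ≡ 4 mod 61. Verify: 46 × 4 = 184 ≡ 1 mod 61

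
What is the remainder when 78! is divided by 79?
By Wilson's theorem, (78)! ≡ -1 ≡ 78 mod 79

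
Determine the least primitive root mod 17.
g = 3. For each prime q|16: 3^{8}≡16, none ≡ 1, so ord_17(3) = 16 and 3 is a primitive root.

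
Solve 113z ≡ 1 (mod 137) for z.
Since 137 is prime, by Fermat 113^(-1) ≡ 113^{135} ≡ 97 (mod 137). Verify: 113 × 97 = 10961 ≡ 1 (mod 137)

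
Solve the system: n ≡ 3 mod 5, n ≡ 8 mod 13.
M = 5 × 13 = 65. M₁ = 13, y₁ ≡ 2 mod 5. M₂ = 5, y₂ ≡ 8 mod 13. n = 3×13×2 + 8×5×8 ≡ 8 mod 65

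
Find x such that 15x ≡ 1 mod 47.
Since 47 is prime, by Fermat 15^(-1) ≡ 15^{45} ≡ 22 mod 47. Verify: 15 × 22 = 330 ≡ 1 mod 47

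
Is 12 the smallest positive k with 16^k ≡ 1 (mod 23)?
Powers of 16 mod 23: 16^1≡16, 16^2≡3, 16^3≡2, 16^4≡9, 16^5≡6, 16^6≡4, 16^7≡18, 16^8≡12, 16^9≡8, 16^10≡13, 16^11≡1. Already 16^11≡1, so the order is 11 < 12. No, the actual order is 11.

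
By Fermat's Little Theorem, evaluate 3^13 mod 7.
By Fermat: 3^{6} ≡ 1 mod 7. 13 = 2×6 + 1. So 3^{13} ≡ 3^{1} ≡ 3 mod 7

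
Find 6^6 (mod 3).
By repeated squaring (mod 3): 6^{1}≡0, 6^{2}≡0, 6^{4}≡0. Then 6^{6} = 6^{4+2} ≡ 0 × 0 ≡ 0 (mod 3)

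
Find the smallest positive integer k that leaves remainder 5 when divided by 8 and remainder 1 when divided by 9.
M = 8 × 9 = 72. M₁ = 9, y₁ ≡ 1 mod 8. M₂ = 8, y₂ ≡ 8 mod 9. k = 5×9×1 + 1×8×8 ≡ 37 mod 72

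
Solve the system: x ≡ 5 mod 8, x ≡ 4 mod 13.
M = 8 × 13 = 104. M₁ = 13, y₁ ≡ 5 mod 8. M₂ = 8, y₂ ≡ 5 mod 13. x = 5×13×5 + 4×8×5 ≡ 69 mod 104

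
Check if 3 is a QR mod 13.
By Euler's criterion: 3^{6} ≡ 1 (mod 13). Since this equals 1, 3 is a QR.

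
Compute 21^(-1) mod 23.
Since 23 is prime, by Fermat 21^(-1) ≡ 21^{21} ≡ 11 mod 23. Verify: 21 × 11 = 231 ≡ 1 mod 23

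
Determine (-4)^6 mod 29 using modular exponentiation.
By repeated squaring (mod 29): (-4)^{1}≡25, (-4)^{2}≡16, (-4)^{4}≡24. Then (-4)^{6} = (-4)^{4+2} ≡ 24 × 16 ≡ 7 (mod 29)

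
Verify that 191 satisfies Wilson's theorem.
(190)! mod 191 = 190. Since this equals -1 mod 191, Wilson confirms 191 is prime.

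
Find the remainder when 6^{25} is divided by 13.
By Fermat: 6^{12} ≡ 1 mod 13. 25 = 2×12 + 1. So 6^{25} ≡ 6^{1} ≡ 6 mod 13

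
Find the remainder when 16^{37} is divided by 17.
By Fermat: 16^{16} ≡ 1 mod 17. 37 = 2×16 + 5. So 16^{37} ≡ 16^{5} ≡ 16 mod 17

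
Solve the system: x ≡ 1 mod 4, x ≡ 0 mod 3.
M = 4 × 3 = 12. M₁ = 3, y₁ ≡ 3 mod 4. M₂ = 4, y₂ ≡ 1 mod 3. x = 1×3×3 + 0×4×1 ≡ 9 mod 12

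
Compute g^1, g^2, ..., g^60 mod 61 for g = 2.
2^1, 2^2, ..., 2^{60} mod 61: [2, 4, 8, 16, 32, 3, 6, 12, 24, 48, 35, 9, 18, 36, 11, 22, 44, 27, 54, 47, 33, 5, 10, 20, 40, 19, 38, 15, 30, 60, 59, 57, 53, 45, 29, 58, 55, 49, 37, 13, 26, 52, 43, 25, 50, 39, 17, 34, 7, 14, 28, 56, 51, 41, 21, 42, 23, 46, 31, 1]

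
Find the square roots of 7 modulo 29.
The square roots of 7 mod 29 are 23 and 6. Verify: 23² = 529 ≡ 7 (mod 29)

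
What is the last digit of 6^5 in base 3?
By repeated squaring mod 3: 6^{1}≡0, 6^{2}≡0, 6^{4}≡0. Then 6^{5} = 6^{4+1} ≡ 0 × 0 ≡ 0 mod 3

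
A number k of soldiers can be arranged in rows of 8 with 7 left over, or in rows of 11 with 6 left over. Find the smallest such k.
M = 8 × 11 = 88. M₁ = 11, y₁ ≡ 3 mod 8. M₂ = 8, y₂ ≡ 7 mod 11. k = 7×11×3 + 6×8×7 ≡ 39 mod 88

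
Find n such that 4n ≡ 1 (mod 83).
Since 83 is prime, by Fermat 4^(-1) ≡ 4^{81} ≡ 21 (mod 83). Verify: 4 × 21 = 84 ≡ 1 (mod 83)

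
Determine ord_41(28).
Powers of 28 mod 41: 28^1≡28, 28^2≡5, 28^3≡17, 28^4≡25, 28^5≡3, 28^6≡2, 28^7≡15, 28^8≡10, 28^9≡34, 28^10≡9, 28^11≡6, 28^12≡4, 28^13≡30, 28^14≡20, 28^15≡27, 28^16≡18, 28^17≡12, 28^18≡8, 28^19≡19, 28^20≡40, 28^21≡13, 28^22≡36, 28^23≡24, 28^24≡16, 28^25≡38, 28^26≡39, 28^27≡26, 28^28≡31, 28^29≡7, 28^30≡32, 28^31≡35, 28^32≡37, 28^33≡11, 28^34≡21, 28^35≡14, 28^36≡23, 28^37≡29, 28^38≡33, 28^39≡22, 28^40≡1. Order = 40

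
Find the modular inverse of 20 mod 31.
Since 31 is prime, by Fermat 20^(-1) ≡ 20^{29} ≡ 14 mod 31. Verify: 20 × 14 = 280 ≡ 1 mod 31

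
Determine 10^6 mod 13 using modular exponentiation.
By repeated squaring mod 13: 10^{1}≡10, 10^{2}≡9, 10^{4}≡3. Then 10^{6} = 10^{4+2} ≡ 3 × 9 ≡ 1 mod 13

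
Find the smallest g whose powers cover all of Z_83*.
g = 2. For each prime q|82: 2^{41}≡82, 2^{2}≡4, none ≡ 1, so ord_83(2) = 82 and 2 is a primitive root.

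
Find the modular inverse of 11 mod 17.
Since 17 is prime, by Fermat 11^(-1) ≡ 11^{15} ≡ 14 (mod 17). Verify: 11 × 14 = 154 ≡ 1 (mod 17)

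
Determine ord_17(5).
Powers of 5 mod 17: 5^1≡5, 5^2≡8, 5^3≡6, 5^4≡13, 5^5≡14, 5^6≡2, 5^7≡10, 5^8≡16, 5^9≡12, 5^10≡9, 5^11≡11, 5^12≡4, 5^13≡3, 5^14≡15, 5^15≡7, 5^16≡1. Order = 16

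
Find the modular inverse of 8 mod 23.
Since 23 is prime, by Fermat 8^(-1) ≡ 8^{21} ≡ 3 (mod 23). Verify: 8 × 3 = 24 ≡ 1 (mod 23)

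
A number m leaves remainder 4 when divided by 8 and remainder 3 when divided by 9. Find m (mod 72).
M = 8 × 9 = 72. M₁ = 9, y₁ ≡ 1 (mod 8). M₂ = 8, y₂ ≡ 8 (mod 9). m = 4×9×1 + 3×8×8 ≡ 12 (mod 72)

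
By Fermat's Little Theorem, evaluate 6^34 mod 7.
By Fermat: 6^{6} ≡ 1 mod 7. 34 = 5×6 + 4. So 6^{34} ≡ 6^{4} ≡ 1 mod 7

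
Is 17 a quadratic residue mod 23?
By Euler's criterion: 17^{11} ≡ 22 mod 23. Since this equals -1 (≡ 22), 17 is not a QR.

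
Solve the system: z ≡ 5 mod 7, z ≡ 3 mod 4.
M = 7 × 4 = 28. M₁ = 4, y₁ ≡ 2 mod 7. M₂ = 7, y₂ ≡ 3 mod 4. z = 5×4×2 + 3×7×3 ≡ 19 mod 28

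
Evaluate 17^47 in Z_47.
Using Fermat: 17^{46} ≡ 1 mod 47. 47 ≡ 1 mod 46. So 17^{47} ≡ 17^{1} ≡ 17 mod 47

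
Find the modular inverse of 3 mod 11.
Since 11 is prime, by Fermat 3^(-1) ≡ 3^{9} ≡ 4 (mod 11). Verify: 3 × 4 = 12 ≡ 1 (mod 11)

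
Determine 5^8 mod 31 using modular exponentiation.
By repeated squaring (mod 31): 5^{1}≡5, 5^{2}≡25, 5^{4}≡5, 5^{8}≡25. So 5^{8} ≡ 25 (mod 31)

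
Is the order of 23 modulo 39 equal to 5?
Powers of 23 mod 39: 23^1≡23, 23^2≡22, 23^3≡38, 23^4≡16, 23^5≡17, 23^6≡1. 23^5≡17≢1, so ord ≠ 5. No, the actual order is 6.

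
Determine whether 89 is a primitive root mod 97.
89^{16} ≡ 1 (mod 97) and 16 < 96, so ord_97(89) = 16 ≠ 96 and 89 is not a primitive root.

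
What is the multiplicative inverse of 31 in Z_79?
Since 79 is prime, by Fermat 31^(-1) ≡ 31^{77} ≡ 51 mod 79. Verify: 31 × 51 = 1581 ≡ 1 mod 79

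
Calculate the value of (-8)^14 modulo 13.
Using Fermat: (-8)^{12} ≡ 1 mod 13. 14 ≡ 2 mod 12. So (-8)^{14} ≡ (-8)^{2} ≡ 12 mod 13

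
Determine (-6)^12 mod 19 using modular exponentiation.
By repeated squaring mod 19: (-6)^{1}≡13, (-6)^{2}≡17, (-6)^{4}≡4, (-6)^{8}≡16. Then (-6)^{12} = (-6)^{8+4} ≡ 16 × 4 ≡ 7 mod 19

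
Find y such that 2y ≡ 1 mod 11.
Since 11 is prime, by Fermat 2^(-1) ≡ 2^{9} ≡ 6 mod 11. Verify: 2 × 6 = 12 ≡ 1 mod 11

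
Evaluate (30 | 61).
(30/61) = 30^{30} mod 61 = -1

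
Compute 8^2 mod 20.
8^{2} = 64 ≡ 4 (mod 20)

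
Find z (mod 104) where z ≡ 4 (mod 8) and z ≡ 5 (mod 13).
M = 8 × 13 = 104. M₁ = 13, y₁ ≡ 5 (mod 8). M₂ = 8, y₂ ≡ 5 (mod 13). z = 4×13×5 + 5×8×5 ≡ 44 (mod 104)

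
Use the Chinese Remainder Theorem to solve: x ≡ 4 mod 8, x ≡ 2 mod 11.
M = 8 × 11 = 88. M₁ = 11, y₁ ≡ 3 mod 8. M₂ = 8, y₂ ≡ 7 mod 11. x = 4×11×3 + 2×8×7 ≡ 68 mod 88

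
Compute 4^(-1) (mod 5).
Since 5 is prime, by Fermat 4^(-1) ≡ 4^{3} ≡ 4 (mod 5). Verify: 4 × 4 = 16 ≡ 1 (mod 5)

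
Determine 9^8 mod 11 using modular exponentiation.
By repeated squaring mod 11: 9^{1}≡9, 9^{2}≡4, 9^{4}≡5, 9^{8}≡3. So 9^{8} ≡ 3 mod 11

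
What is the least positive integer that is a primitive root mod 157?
g = 5. Powers: [5, 25, 125, 154, 142, 82, 96, ...] generates all 156 non-zero residues.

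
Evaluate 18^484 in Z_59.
Using Fermat: 18^{58} ≡ 1 (mod 59). 484 ≡ 20 (mod 58). So 18^{484} ≡ 18^{20} ≡ 45 (mod 59)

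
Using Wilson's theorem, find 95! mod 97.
(96)! = (95)! × (96) ≡ -1 (mod 97). So (95)! ≡ -1 × (96)^(-1) ≡ (-1)×(-1) = 1 (mod 97)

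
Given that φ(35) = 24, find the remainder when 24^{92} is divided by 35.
By Euler: 24^{24} ≡ 1 (mod 35) since gcd(24, 35) = 1. 92 = 3×24 + 20. So 24^{92} ≡ 24^{20} ≡ 16 (mod 35)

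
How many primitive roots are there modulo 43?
Number of primitive roots mod 43 = φ(p-1) = φ(42) = 12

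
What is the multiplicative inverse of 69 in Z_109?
Since 109 is prime, by Fermat 69^(-1) ≡ 69^{107} ≡ 79 (mod 109). Verify: 69 × 79 = 5451 ≡ 1 (mod 109)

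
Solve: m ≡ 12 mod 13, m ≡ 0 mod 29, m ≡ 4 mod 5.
M = 13 × 29 × 5 = 1885. M₁ = 145, y₁ ≡ 7 mod 13. M₂ = 65, y₂ ≡ 25 mod 29. M₃ = 377, y₃ ≡ 3 mod 5. m = 12×145×7 + 0×65×25 + 4×377×3 ≡ 1624 mod 1885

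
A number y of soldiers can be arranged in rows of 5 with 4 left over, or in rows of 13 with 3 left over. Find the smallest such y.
M = 5 × 13 = 65. M₁ = 13, y₁ ≡ 2 mod 5. M₂ = 5, y₂ ≡ 8 mod 13. y = 4×13×2 + 3×5×8 ≡ 29 mod 65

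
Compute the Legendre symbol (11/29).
(11/29) = 11^{14} mod 29 = -1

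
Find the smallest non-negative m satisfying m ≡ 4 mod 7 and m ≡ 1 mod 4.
M = 7 × 4 = 28. M₁ = 4, y₁ ≡ 2 mod 7. M₂ = 7, y₂ ≡ 3 mod 4. m = 4×4×2 + 1×7×3 ≡ 25 mod 28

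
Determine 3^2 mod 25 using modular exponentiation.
3^{2} = 9 ≡ 9 mod 25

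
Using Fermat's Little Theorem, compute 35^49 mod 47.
By Fermat: 35^{46} ≡ 1 (mod 47). So 35^{49} = 35^{46} · 35^{3} ≡ 35^{3} ≡ 11 (mod 47)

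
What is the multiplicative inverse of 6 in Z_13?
Since 13 is prime, by Fermat 6^(-1) ≡ 6^{11} ≡ 11 mod 13. Verify: 6 × 11 = 66 ≡ 1 mod 13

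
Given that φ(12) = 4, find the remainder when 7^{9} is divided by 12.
By Euler: 7^{4} ≡ 1 (mod 12) since gcd(7, 12) = 1. 9 = 2×4 + 1. So 7^{9} ≡ 7^{1} ≡ 7 (mod 12)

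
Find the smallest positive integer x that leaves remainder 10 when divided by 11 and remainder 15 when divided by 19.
M = 11 × 19 = 209. M₁ = 19, y₁ ≡ 7 mod 11. M₂ = 11, y₂ ≡ 7 mod 19. x = 10×19×7 + 15×11×7 ≡ 186 mod 209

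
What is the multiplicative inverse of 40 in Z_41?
Since 41 is prime, by Fermat 40^(-1) ≡ 40^{39} ≡ 40 mod 41. Verify: 40 × 40 = 1600 ≡ 1 mod 41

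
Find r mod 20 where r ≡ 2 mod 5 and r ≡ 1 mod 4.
M = 5 × 4 = 20. M₁ = 4, y₁ ≡ 4 mod 5. M₂ = 5, y₂ ≡ 1 mod 4. r = 2×4×4 + 1×5×1 ≡ 17 mod 20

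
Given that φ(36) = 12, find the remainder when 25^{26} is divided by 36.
By Euler: 25^{12} ≡ 1 (mod 36) since gcd(25, 36) = 1. 26 = 2×12 + 2. So 25^{26} ≡ 25^{2} ≡ 13 (mod 36)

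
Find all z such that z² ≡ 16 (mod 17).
The square roots of 16 mod 17 are 4 and 13. Verify: 4² = 16 ≡ 16 (mod 17)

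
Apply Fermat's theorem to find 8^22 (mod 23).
By Fermat's Little Theorem, 8^{22} ≡ 1 (mod 23) since 23 is prime and gcd(8, 23) = 1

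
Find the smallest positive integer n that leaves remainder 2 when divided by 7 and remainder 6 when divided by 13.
M = 7 × 13 = 91. M₁ = 13, y₁ ≡ 6 (mod 7). M₂ = 7, y₂ ≡ 2 (mod 13). n = 2×13×6 + 6×7×2 ≡ 58 (mod 91)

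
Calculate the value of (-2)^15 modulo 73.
By repeated squaring (mod 73): (-2)^{1}≡71, (-2)^{2}≡4, (-2)^{4}≡16, (-2)^{8}≡37. Then (-2)^{15} = (-2)^{8+4+2+1} ≡ 37 × 16 × 4 × 71 ≡ 9 (mod 73)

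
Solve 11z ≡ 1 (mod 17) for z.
Since 17 is prime, by Fermat 11^(-1) ≡ 11^{15} ≡ 14 (mod 17). Verify: 11 × 14 = 154 ≡ 1 (mod 17)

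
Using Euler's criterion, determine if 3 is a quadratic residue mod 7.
By Euler's criterion: 3^{3} ≡ 6 (mod 7). Since this equals -1 (≡ 6), 3 is not a QR.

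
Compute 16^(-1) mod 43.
Since 43 is prime, by Fermat 16^(-1) ≡ 16^{41} ≡ 35 mod 43. Verify: 16 × 35 = 560 ≡ 1 mod 43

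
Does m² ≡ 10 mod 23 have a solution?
By Euler's criterion: 10^{11} ≡ 22 mod 23. Since this equals -1 (≡ 22), 10 is not a QR.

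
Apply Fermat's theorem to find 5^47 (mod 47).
By Fermat: 5^{46} ≡ 1 (mod 47). So 5^{47} = 5^{46} · 5^{1} ≡ 5^{1} ≡ 5 (mod 47)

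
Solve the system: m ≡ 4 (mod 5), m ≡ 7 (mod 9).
M = 5 × 9 = 45. M₁ = 9, y₁ ≡ 4 (mod 5). M₂ = 5, y₂ ≡ 2 (mod 9). m = 4×9×4 + 7×5×2 ≡ 34 (mod 45)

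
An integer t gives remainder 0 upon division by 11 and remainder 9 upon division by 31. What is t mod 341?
M = 11 × 31 = 341. M₁ = 31, y₁ ≡ 5 mod 11. M₂ = 11, y₂ ≡ 17 mod 31. t = 0×31×5 + 9×11×17 ≡ 319 mod 341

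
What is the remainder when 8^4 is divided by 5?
8^{4} = 4096 ≡ 1 (mod 5)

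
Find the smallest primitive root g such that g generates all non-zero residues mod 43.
g = 3. Powers: [3, 9, 27, 38, 28, 41, 37, 25, 32, ...] generates all 42 non-zero residues.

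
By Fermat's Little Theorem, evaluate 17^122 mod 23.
By Fermat: 17^{22} ≡ 1 (mod 23). 122 = 5×22 + 12. So 17^{122} ≡ 17^{12} ≡ 6 (mod 23)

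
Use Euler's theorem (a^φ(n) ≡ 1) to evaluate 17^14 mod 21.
By Euler: 17^{12} ≡ 1 (mod 21) since gcd(17, 21) = 1. 14 = 1×12 + 2. So 17^{14} ≡ 17^{2} ≡ 16 (mod 21)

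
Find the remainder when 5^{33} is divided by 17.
By Fermat: 5^{16} ≡ 1 (mod 17). 33 = 2×16 + 1. So 5^{33} ≡ 5^{1} ≡ 5 (mod 17)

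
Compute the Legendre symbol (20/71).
(20/71) = 20^{35} mod 71 = 1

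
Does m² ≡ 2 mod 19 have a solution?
By Euler's criterion: 2^{9} ≡ 18 mod 19. Since this equals -1 (≡ 18), 2 is not a QR.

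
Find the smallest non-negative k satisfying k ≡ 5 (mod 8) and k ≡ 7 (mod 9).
M = 8 × 9 = 72. M₁ = 9, y₁ ≡ 1 (mod 8). M₂ = 8, y₂ ≡ 8 (mod 9). k = 5×9×1 + 7×8×8 ≡ 61 (mod 72)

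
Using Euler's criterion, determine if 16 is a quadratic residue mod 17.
By Euler's criterion: 16^{8} ≡ 1 mod 17. Since this equals 1, 16 is a QR.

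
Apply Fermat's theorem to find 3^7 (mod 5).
By Fermat: 3^{4} ≡ 1 (mod 5). So 3^{7} = 3^{4} · 3^{3} ≡ 3^{3} ≡ 2 (mod 5)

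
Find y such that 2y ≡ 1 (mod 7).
Since 7 is prime, by Fermat 2^(-1) ≡ 2^{5} ≡ 4 (mod 7). Verify: 2 × 4 = 8 ≡ 1 (mod 7)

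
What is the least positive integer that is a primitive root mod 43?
g = 3. For each prime q|42: 3^{21}≡42, 3^{14}≡36, 3^{6}≡41, none ≡ 1, so ord_43(3) = 42 and 3 is a primitive root.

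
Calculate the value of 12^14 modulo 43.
By repeated squaring (mod 43): 12^{1}≡12, 12^{2}≡15, 12^{4}≡10, 12^{8}≡14. Then 12^{14} = 12^{8+4+2} ≡ 14 × 10 × 15 ≡ 36 (mod 43)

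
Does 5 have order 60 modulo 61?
5^{30} ≡ 1 (mod 61) and 30 < 60, so ord_61(5) = 30 ≠ 60 and 5 is not a primitive root.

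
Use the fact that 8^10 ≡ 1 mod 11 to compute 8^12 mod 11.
By Fermat: 8^{10} ≡ 1 mod 11. So 8^{12} = 8^{10} · 8^{2} ≡ 8^{2} ≡ 9 mod 11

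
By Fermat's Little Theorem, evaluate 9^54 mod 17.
By Fermat: 9^{16} ≡ 1 (mod 17). 54 = 3×16 + 6. So 9^{54} ≡ 9^{6} ≡ 4 (mod 17)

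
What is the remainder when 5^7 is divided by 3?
Using Fermat: 5^{2} ≡ 1 (mod 3). 7 ≡ 1 (mod 2). So 5^{7} ≡ 5^{1} ≡ 2 (mod 3)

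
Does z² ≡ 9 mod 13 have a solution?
By Euler's criterion: 9^{6} ≡ 1 mod 13. Since this equals 1, 9 is a QR.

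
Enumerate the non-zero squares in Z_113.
Squares in Z_113*: {1, 2, 4, 7, 8, 9, 11, 13, 14, 15, 16, 18, 22, 25, 26, 28, 30, 31, 32, 36, 41, 44, 49, 50, 51, 52, 53, 56, 57, 60, 61, 62, 63, 64, 69, 72, 77, 81, 82, 83, 85, 87, 88, 91, 95, 97, 98, 99, 100, 102, 104, 105, 106, 109, 111, 112}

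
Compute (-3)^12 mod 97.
By repeated squaring mod 97: (-3)^{1}≡94, (-3)^{2}≡9, (-3)^{4}≡81, (-3)^{8}≡62. Then (-3)^{12} = (-3)^{8+4} ≡ 62 × 81 ≡ 75 mod 97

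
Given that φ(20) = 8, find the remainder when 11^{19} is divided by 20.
By Euler: 11^{8} ≡ 1 (mod 20) since gcd(11, 20) = 1. 19 = 2×8 + 3. So 11^{19} ≡ 11^{3} ≡ 11 (mod 20)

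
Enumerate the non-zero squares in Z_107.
Quadratic residues modulo 107: {1, 3, 4, 9, 10, 11, 12, 13, 14, 16, 19, 23, 25, 27, 29, 30, 33, 34, 35, 36, 37, 39, 40, 41, 42, 44, 47, 48, 49, 52, 53, 56, 57, 61, 62, 64, 69, 75, 76, 79, 81, 83, 85, 86, 87, 89, 90, 92, 99, 100, 101, 102, 105}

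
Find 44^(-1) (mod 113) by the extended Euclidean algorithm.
Extended GCD: 44(18) + 113(-7) = 1. So 44^(-1) ≡ 18 (mod 113). Verify: 44 × 18 = 792 ≡ 1 (mod 113)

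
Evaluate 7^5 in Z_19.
By repeated squaring (mod 19): 7^{1}≡7, 7^{2}≡11, 7^{4}≡7. Then 7^{5} = 7^{4+1} ≡ 7 × 7 ≡ 11 (mod 19)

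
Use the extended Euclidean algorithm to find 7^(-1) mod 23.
Extended GCD: 7(10) + 23(-3) = 1. So 7^(-1) ≡ 10 (mod 23). Verify: 7 × 10 = 70 ≡ 1 (mod 23)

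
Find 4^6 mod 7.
Using Fermat: 4^{6} ≡ 1 mod 7. 6 ≡ 0 mod 6. So 4^{6} ≡ 4^{0} ≡ 1 mod 7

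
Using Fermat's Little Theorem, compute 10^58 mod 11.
By Fermat: 10^{10} ≡ 1 (mod 11). 58 = 5×10 + 8. So 10^{58} ≡ 10^{8} ≡ 1 (mod 11)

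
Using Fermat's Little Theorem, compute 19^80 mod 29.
By Fermat: 19^{28} ≡ 1 (mod 29). 80 = 2×28 + 24. So 19^{80} ≡ 19^{24} ≡ 23 (mod 29)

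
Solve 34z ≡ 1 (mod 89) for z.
Since 89 is prime, by Fermat 34^(-1) ≡ 34^{87} ≡ 55 (mod 89). Verify: 34 × 55 = 1870 ≡ 1 (mod 89)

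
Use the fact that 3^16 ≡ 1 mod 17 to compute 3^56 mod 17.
By Fermat: 3^{16} ≡ 1 mod 17. 56 = 3×16 + 8. So 3^{56} ≡ 3^{8} ≡ 16 mod 17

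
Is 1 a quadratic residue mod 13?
By Euler's criterion: 1^{6} ≡ 1 (mod 13). Since this equals 1, 1 is a QR.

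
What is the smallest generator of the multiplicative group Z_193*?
g = 5. Powers: [5, 25, 125, 46, 37, 185, 153, ...] generates all 192 non-zero residues.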